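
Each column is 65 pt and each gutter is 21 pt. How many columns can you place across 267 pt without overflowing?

k columns need k·65 + (k−1)·21 = k·86 − 21.
k·86 − 21 ≤ 267 → k ≤ 288 / 86 ≈ 3.35, so k = 3.

3 columns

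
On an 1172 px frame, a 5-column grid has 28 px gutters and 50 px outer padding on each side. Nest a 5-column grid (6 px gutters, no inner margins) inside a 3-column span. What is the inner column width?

121.6 px

Outer content = 1172 − 2·50 = 1072 px.
5 columns + 4 gutters: 5c + 4·28 = 1072.
5c = 1072 − 112 = 960, so c = 192 px.
3-column span = 3·192 + 2·28 = 632 px.
5 columns + 4 gutters: 5d + 4·6 = 632.
5d = 632 − 24 = 608, so d = 121.6 px.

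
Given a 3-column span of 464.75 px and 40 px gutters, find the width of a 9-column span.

1474.25 px

3c + 2·40 = 464.75 → 3c = 384.75 → c = 128.25 px.
Span of 9: 9·128.25 + 8·40 = 1154.25 + 320 = 1474.25 px.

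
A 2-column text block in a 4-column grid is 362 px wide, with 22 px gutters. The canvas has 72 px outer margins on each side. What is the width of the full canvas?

Subtracting 1 gutter of 22 leaves 340 for 2 columns, so c = 170 px.
Total width: 2·72 + 4·170 + 3·22 = 890 px.

890 px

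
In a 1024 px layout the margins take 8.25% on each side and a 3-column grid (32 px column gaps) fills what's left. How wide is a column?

1024 × (1 − 2·8.25%) = 1024 × 83.5% = 855.04 px for the columns.
Subtracting 2 column gaps of 32 leaves 791.04 for 3 columns, so c = 263.68 px.

263.68 px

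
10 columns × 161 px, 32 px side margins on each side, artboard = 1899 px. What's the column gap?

Content width = 1899 − 2·32 = 1835 px.
10 columns take 10·161 = 1610 px; remaining 225 splits into 9 column gaps.
g = 225 / 9 = 25 px.

25 px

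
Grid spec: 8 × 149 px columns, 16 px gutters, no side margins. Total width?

Layout = 8·149 + 7·16 = 1192 + 112 = 1304 px.

1304 px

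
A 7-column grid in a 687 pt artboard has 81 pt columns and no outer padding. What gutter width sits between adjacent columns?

20 pt

7·81 + 6g = 687 → 6g = 120 → g = 20 pt.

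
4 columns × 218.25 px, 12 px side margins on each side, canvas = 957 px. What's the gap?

Inside the margins: 957 − 24 = 933 px.
4·218.25 + 3g = 933 → 3g = 60 → g = 20 px.

20 px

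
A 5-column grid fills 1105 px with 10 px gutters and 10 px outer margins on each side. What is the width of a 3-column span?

Content width = 1105 − 2·10 = 1085 px.
5 columns + 4 gutters: 5c + 4·10 = 1085.
5c = 1085 − 40 = 1045, so c = 209 px.
3 columns plus 2 gutters: 627 + 20 = 647 px.

647 px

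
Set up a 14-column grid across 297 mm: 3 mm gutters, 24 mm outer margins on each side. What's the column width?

15 mm

Inside the margins: 297 − 48 = 249 mm.
249 − 13·3 = 210; ÷14 gives c = 15 mm.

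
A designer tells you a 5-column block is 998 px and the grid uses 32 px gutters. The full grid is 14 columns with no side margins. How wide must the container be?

2852 px

5c + 4·32 = 998 → 5c = 870 → c = 174 px.
Container = 14·174 + 13·32 = 2436 + 416 = 2852 px.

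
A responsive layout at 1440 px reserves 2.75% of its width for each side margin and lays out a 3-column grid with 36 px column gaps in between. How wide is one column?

1440 × (1 − 2·2.75%) = 1440 × 94.5% = 1360.8 px for the columns.
1360.8 − 2·36 = 1288.8; ÷3 gives c = 429.6 px.

429.6 px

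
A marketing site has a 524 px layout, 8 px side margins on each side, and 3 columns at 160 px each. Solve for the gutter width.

14 px

Content width = 524 − 2·8 = 508 px.
Columns use 480 px, leaving 28 px across 2 gutters = 14 px each.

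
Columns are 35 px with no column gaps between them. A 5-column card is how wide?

5-column span = 5·35 = 175 px.

175 px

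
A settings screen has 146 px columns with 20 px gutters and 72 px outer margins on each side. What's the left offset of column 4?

Each column+gutter stride is 166 px; 3 of them past the 72 px margin is 72 + 498 = 570 px.

570 px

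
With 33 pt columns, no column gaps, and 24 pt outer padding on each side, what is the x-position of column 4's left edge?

123 pt

Column 4 starts at margin + 3·(column + gutter) = 24 + 3·33 = 123 pt.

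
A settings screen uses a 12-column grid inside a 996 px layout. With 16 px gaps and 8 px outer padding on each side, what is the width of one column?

67 px

Subtract both margins: 996 − 2·8 = 980 px.
Subtracting 11 gaps of 16 leaves 804 for 12 columns, so c = 67 px.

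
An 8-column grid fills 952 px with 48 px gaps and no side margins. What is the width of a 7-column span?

8 columns + 7 gaps: 8c + 7·48 = 952.
8c = 952 − 336 = 616, so c = 77 px.
7 columns plus 6 gaps: 539 + 288 = 827 px.

827 px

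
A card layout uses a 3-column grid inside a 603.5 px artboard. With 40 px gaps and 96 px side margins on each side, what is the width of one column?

Inside the margins: 603.5 − 192 = 411.5 px.
411.5 − 2·40 = 331.5; ÷3 gives c = 110.5 px.

110.5 px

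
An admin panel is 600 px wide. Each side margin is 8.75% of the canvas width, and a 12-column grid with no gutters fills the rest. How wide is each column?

600 × (1 − 2·8.75%) = 600 × 82.5% = 495 px for the columns.
With no gutters, each column is 495/12 = 41.25 px.

41.25 px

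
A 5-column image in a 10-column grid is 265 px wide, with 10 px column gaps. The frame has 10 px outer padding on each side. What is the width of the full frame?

Subtracting 4 column gaps of 10 leaves 225 for 5 columns, so c = 45 px.
Adding margins, columns and gutters: 20 + 450 + 90 = 560 px.

560 px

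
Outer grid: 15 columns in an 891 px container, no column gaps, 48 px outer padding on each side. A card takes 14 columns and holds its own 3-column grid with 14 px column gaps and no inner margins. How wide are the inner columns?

Take off 96 px of margins, leaving 795 px.
With no column gaps, each column is 795/15 = 53 px.
With no column gaps, 14 columns span 14·53 = 742 px.
742 − 2·14 = 714; ÷3 gives d = 238 px.

238 px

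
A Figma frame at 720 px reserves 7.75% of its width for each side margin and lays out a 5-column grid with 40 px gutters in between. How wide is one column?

89.68 px

720 × (1 − 2·7.75%) = 720 × 84.5% = 608.4 px for the columns.
5 columns + 4 gutters: 5c + 4·40 = 608.4.
5c = 608.4 − 160 = 448.4, so c = 89.68 px.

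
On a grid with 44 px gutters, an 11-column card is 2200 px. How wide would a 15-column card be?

2200 − 10·44 = 1760; ÷11 gives c = 160 px.
15 columns plus 14 gutters: 2400 + 616 = 3016 px.

3016 px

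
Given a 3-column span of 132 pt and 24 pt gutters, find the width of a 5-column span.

236 pt

132 − 2·24 = 84; ÷3 gives c = 28 pt.
5-column span = 5·28 + 4·24 = 236 pt.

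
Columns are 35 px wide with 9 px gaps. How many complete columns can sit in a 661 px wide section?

15 columns

Each extra column adds 35 + 9 = 44 px.
(661 + 9) / 44 = 15.23, so 15 columns fit.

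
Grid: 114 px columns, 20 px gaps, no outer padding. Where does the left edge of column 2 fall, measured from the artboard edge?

134 px

No margin, so column 2 starts at 1·(column + gutter) = 1·134 = 134 px.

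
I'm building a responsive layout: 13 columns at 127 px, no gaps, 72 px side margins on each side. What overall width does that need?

1795 px

Summing: 144 + 1651 = 1795 px.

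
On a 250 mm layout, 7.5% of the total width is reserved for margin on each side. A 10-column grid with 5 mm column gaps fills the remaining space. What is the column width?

16.75 mm

Each margin = 7.5% of 250 = 18.75 mm; content = 250 − 2·18.75 = 212.5 mm.
10 columns + 9 column gaps: 10c + 9·5 = 212.5.
10c = 212.5 − 45 = 167.5, so c = 16.75 mm.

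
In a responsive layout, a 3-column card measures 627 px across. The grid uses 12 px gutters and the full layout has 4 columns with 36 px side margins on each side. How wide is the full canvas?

912 px

3 columns + 2 gutters: 3c + 2·12 = 627.
3c = 627 − 24 = 603, so c = 201 px.
Adding margins, columns and gutters: 72 + 804 + 36 = 912 px.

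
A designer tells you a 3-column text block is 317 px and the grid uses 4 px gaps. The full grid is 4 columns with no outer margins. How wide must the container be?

3c + 2·4 = 317 → 3c = 309 → c = 103 px.
Summing: 412 + 12 = 424 px.

424 px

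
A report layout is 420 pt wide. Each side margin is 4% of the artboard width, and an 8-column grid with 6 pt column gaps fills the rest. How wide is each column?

43.05 pt

420 × (1 − 2·4%) = 420 × 92% = 386.4 pt for the columns.
8 columns + 7 column gaps: 8c + 7·6 = 386.4.
8c = 386.4 − 42 = 344.4, so c = 43.05 pt.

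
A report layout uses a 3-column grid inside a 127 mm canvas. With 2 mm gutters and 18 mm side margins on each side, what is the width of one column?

Subtract both margins: 127 − 2·18 = 91 mm.
91 − 2·2 = 87; ÷3 gives c = 29 mm.

29 mm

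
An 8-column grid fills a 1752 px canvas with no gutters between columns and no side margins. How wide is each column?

219 px

8c = 1752 → c = 219 px.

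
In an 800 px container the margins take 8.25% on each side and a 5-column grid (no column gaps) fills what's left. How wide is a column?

133.6 px

800 × (1 − 2·8.25%) = 800 × 83.5% = 668 px for the columns.
With no column gaps, each column is 668/5 = 133.6 px.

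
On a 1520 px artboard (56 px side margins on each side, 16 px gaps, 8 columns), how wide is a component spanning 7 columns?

1230 px

Take off 112 px of margins, leaving 1408 px.
Subtracting 7 gaps of 16 leaves 1296 for 8 columns, so c = 162 px.
Span of 7: 7·162 + 6·16 = 1134 + 96 = 1230 px.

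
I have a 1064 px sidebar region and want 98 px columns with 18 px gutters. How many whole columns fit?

9 columns: 9·98 + 8·18 = 1026 px ≤ 1064.
10 columns: 1142 px > 1064. So 9.

9 columns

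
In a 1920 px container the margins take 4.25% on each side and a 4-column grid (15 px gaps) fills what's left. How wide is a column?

427.95 px

1920 × (1 − 2·4.25%) = 1920 × 91.5% = 1756.8 px for the columns.
4c + 3·15 = 1756.8 → 4c = 1711.8 → c = 427.95 px.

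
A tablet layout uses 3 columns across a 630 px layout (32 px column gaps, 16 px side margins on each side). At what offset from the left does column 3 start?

436 px

Inside the margins: 630 − 32 = 598 px.
3c + 2·32 = 598 → 3c = 534 → c = 178 px.
Column 3 starts at margin + 2·(column + gutter) = 16 + 2·210 = 436 px.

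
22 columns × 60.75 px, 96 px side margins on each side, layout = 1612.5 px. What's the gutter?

4 px

Take off 192 px of margins, leaving 1420.5 px.
22·60.75 + 21g = 1420.5 → 21g = 84 → g = 4 px.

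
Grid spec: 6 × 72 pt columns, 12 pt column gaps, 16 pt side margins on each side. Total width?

524 pt

Layout = 2·16 + 6·72 + 5·12 = 32 + 432 + 60 = 524 pt.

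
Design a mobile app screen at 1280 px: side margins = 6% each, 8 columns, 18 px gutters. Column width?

125.05 px

Margins: 6% × 1280 = 76.8 px each, so content = 1280 − 153.6 = 1126.4 px.
1126.4 − 7·18 = 1000.4; ÷8 gives c = 125.05 px.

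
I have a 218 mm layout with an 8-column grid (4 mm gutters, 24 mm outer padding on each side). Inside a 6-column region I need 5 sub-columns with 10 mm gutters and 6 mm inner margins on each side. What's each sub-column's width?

Inside the margins: 218 − 48 = 170 mm.
8 columns + 7 gutters: 8c + 7·4 = 170.
8c = 170 − 28 = 142, so c = 17.75 mm.
Span of 6: 6·17.75 + 5·4 = 106.5 + 20 = 126.5 mm.
Inner content = 126.5 − 2·6 = 114.5 mm.
5 columns + 4 gutters: 5d + 4·10 = 114.5.
5d = 114.5 − 40 = 74.5, so d = 14.9 mm.

14.9 mm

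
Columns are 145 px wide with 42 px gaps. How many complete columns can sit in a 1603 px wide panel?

8 columns: 8·145 + 7·42 = 1454 px ≤ 1603.
9 columns: 1641 px > 1603. So 8.

8 columns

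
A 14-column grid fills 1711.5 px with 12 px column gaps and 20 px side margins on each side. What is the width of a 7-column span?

829.75 px

Inside the margins: 1711.5 − 40 = 1671.5 px.
1671.5 − 13·12 = 1515.5; ÷14 gives c = 108.25 px.
7-column span = 7·108.25 + 6·12 = 829.75 px.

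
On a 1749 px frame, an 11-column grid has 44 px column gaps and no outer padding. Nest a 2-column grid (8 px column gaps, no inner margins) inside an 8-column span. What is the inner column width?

626 px

11c + 10·44 = 1749 → 11c = 1309 → c = 119 px.
8 columns plus 7 column gaps: 952 + 308 = 1260 px.
Subtracting 1 column gap of 8 leaves 1252 for 2 columns, so d = 626 px.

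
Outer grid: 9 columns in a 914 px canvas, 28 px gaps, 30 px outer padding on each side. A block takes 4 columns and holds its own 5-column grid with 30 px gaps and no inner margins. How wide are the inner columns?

48.8 px

Subtract both margins: 914 − 2·30 = 854 px.
9 columns + 8 gaps: 9c + 8·28 = 854.
9c = 854 − 224 = 630, so c = 70 px.
4-column span = 4·70 + 3·28 = 364 px.
Subtracting 4 gaps of 30 leaves 244 for 5 columns, so d = 48.8 px.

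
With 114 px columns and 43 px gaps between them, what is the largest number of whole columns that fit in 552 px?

3 columns: 3·114 + 2·43 = 428 px ≤ 552.
4 columns: 585 px > 552. So 3.

3 columns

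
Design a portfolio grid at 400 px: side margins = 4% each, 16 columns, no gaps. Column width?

23 px

Margins: 4% × 400 = 16 px each, so content = 400 − 32 = 368 px.
16c = 368 → c = 23 px.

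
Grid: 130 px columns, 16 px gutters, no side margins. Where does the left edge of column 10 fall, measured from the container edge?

1314 px

No margin, so column 10 starts at 9·(column + gutter) = 9·146 = 1314 px.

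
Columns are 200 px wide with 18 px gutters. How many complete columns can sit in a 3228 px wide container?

Each extra column adds 200 + 18 = 218 px.
(3228 + 18) / 218 = 14.89, so 14 columns fit.

14 columns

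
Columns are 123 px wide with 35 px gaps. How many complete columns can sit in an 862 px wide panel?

5 columns

5 columns: 5·123 + 4·35 = 755 px ≤ 862.
6 columns: 913 px > 862. So 5.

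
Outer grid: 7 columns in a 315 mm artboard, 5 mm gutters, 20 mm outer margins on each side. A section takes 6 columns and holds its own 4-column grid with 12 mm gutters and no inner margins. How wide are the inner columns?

Inside the margins: 315 − 40 = 275 mm.
275 − 6·5 = 245; ÷7 gives c = 35 mm.
6 columns plus 5 gutters: 210 + 25 = 235 mm.
235 − 3·12 = 199; ÷4 gives d = 49.75 mm.

49.75 mm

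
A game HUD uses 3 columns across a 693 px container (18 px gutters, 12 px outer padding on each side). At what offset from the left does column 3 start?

Subtract both margins: 693 − 2·12 = 669 px.
3c + 2·18 = 669 → 3c = 633 → c = 211 px.
Each column+gutter stride is 229 px; 2 of them past the 12 px margin is 12 + 458 = 470 px.

470 px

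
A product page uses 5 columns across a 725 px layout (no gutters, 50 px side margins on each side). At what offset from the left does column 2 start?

175 px

Inside the margins: 725 − 100 = 625 px.
625 / 5 = 125 px per column.
Column 2 starts at margin + 1·(column + gutter) = 50 + 1·125 = 175 px.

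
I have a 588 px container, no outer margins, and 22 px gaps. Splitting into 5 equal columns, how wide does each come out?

100 px

588 − 4·22 = 500; ÷5 gives c = 100 px.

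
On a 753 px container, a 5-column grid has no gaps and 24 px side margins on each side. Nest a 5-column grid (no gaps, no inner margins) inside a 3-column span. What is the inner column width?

Inside the margins: 753 − 48 = 705 px.
With no gaps, each column is 705/5 = 141 px.
With no gaps, 3 columns span 3·141 = 423 px.
5d = 423 → d = 84.6 px.

84.6 px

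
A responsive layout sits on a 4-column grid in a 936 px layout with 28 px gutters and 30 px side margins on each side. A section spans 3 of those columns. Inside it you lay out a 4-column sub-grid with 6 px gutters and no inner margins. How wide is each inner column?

158 px

Take off 60 px of margins, leaving 876 px.
Subtracting 3 gutters of 28 leaves 792 for 4 columns, so c = 198 px.
Span of 3: 3·198 + 2·28 = 594 + 56 = 650 px.
4d + 3·6 = 650 → 4d = 632 → d = 158 px.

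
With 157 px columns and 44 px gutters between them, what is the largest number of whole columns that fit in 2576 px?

13 columns: 13·157 + 12·44 = 2569 px ≤ 2576.
14 columns: 2770 px > 2576. So 13.

13 columns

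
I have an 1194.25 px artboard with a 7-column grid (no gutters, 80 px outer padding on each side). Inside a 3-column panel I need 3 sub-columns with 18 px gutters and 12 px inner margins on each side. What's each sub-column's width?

127.75 px

Inside the margins: 1194.25 − 160 = 1034.25 px.
1034.25 / 7 = 147.75 px per column.
With no gutters, 3 columns span 3·147.75 = 443.25 px.
Inner content = 443.25 − 2·12 = 419.25 px.
3 columns + 2 gutters: 3d + 2·18 = 419.25.
3d = 419.25 − 36 = 383.25, so d = 127.75 px.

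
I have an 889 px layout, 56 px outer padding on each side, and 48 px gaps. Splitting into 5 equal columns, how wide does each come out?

Content width = 889 − 2·56 = 777 px.
5c + 4·48 = 777 → 5c = 585 → c = 117 px.

117 px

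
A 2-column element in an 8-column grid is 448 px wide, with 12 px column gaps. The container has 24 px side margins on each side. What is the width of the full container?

Subtracting 1 column gap of 12 leaves 436 for 2 columns, so c = 218 px.
Total width: 2·24 + 8·218 + 7·12 = 1876 px.

1876 px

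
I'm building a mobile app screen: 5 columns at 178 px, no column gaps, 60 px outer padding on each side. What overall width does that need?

1010 px

Summing: 120 + 890 = 1010 px.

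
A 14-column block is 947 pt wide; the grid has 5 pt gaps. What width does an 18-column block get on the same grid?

1219 pt

14 columns + 13 gaps: 14c + 13·5 = 947.
14c = 947 − 65 = 882, so c = 63 pt.
18 columns plus 17 gaps: 1134 + 85 = 1219 pt.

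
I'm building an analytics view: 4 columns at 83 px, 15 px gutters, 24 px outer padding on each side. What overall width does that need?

425 px

Adding margins, columns and gutters: 48 + 332 + 45 = 425 px.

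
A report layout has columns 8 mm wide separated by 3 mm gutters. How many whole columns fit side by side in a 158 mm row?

k columns need k·8 + (k−1)·3 = k·11 − 3.
k·11 − 3 ≤ 158 → k ≤ 161 / 11 ≈ 14.64, so k = 14.

14 columns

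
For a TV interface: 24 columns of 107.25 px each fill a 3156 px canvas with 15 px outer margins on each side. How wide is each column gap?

Content width = 3156 − 2·15 = 3126 px.
24·107.25 + 23g = 3126 → 23g = 552 → g = 24 px.

24 px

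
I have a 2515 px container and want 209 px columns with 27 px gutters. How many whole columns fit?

10 columns

10 columns: 10·209 + 9·27 = 2333 px ≤ 2515.
11 columns: 2569 px > 2515. So 10.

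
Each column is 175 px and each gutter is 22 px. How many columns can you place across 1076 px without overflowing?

k columns need k·175 + (k−1)·22 = k·197 − 22.
k·197 − 22 ≤ 1076 → k ≤ 1098 / 197 ≈ 5.57, so k = 5.

5 columns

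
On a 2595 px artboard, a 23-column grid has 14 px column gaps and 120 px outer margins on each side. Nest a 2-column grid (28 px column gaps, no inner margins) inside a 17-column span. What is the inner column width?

854.5 px

Take off 240 px of margins, leaving 2355 px.
23c + 22·14 = 2355 → 23c = 2047 → c = 89 px.
Span of 17: 17·89 + 16·14 = 1513 + 224 = 1737 px.
Subtracting 1 column gap of 28 leaves 1709 for 2 columns, so d = 854.5 px.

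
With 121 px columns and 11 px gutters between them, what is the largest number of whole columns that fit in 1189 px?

9 columns: 9·121 + 8·11 = 1177 px ≤ 1189.
10 columns: 1309 px > 1189. So 9.

9 columns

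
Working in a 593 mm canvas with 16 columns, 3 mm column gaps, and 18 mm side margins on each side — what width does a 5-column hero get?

172 mm

Content width = 593 − 2·18 = 557 mm.
557 − 15·3 = 512; ÷16 gives c = 32 mm.
5-column span = 5·32 + 4·3 = 172 mm.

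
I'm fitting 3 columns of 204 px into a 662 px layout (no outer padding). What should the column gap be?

25 px

3 columns take 3·204 = 612 px; remaining 50 splits into 2 column gaps.
g = 50 / 2 = 25 px.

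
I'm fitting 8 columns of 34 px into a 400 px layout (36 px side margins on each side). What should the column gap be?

8 px

Subtract both margins: 400 − 2·36 = 328 px.
8·34 + 7g = 328 → 7g = 56 → g = 8 px.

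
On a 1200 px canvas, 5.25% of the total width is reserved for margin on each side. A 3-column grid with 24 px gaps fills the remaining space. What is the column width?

342 px

Margins: 5.25% × 1200 = 63 px each, so content = 1200 − 126 = 1074 px.
Subtracting 2 gaps of 24 leaves 1026 for 3 columns, so c = 342 px.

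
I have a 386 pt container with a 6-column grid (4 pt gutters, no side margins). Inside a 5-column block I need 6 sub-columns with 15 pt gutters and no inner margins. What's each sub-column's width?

41 pt

Subtracting 5 gutters of 4 leaves 366 for 6 columns, so c = 61 pt.
Span of 5: 5·61 + 4·4 = 305 + 16 = 321 pt.
321 − 5·15 = 246; ÷6 gives d = 41 pt.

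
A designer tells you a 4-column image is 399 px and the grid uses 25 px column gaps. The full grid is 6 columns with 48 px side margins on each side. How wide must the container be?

399 − 3·25 = 324; ÷4 gives c = 81 px.
Total width: 2·48 + 6·81 + 5·25 = 707 px.

707 px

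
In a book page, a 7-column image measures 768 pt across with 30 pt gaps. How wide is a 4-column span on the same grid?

426 pt

Subtracting 6 gaps of 30 leaves 588 for 7 columns, so c = 84 pt.
4 columns plus 3 gaps: 336 + 90 = 426 pt.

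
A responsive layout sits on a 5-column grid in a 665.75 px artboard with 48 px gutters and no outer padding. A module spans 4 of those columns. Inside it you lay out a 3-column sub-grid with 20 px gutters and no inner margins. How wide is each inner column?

161 px

665.75 − 4·48 = 473.75; ÷5 gives c = 94.75 px.
Span of 4: 4·94.75 + 3·48 = 379 + 144 = 523 px.
3d + 2·20 = 523 → 3d = 483 → d = 161 px.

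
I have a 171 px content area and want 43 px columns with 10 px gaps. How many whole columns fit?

3 columns

3 columns: 3·43 + 2·10 = 149 px ≤ 171.
4 columns: 202 px > 171. So 3.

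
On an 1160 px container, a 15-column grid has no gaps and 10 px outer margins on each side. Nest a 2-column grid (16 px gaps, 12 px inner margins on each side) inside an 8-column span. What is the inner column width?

Outer content = 1160 − 2·10 = 1140 px.
With no gaps, each column is 1140/15 = 76 px.
8-column span = 8·76 = 608 px.
Inner content = 608 − 2·12 = 584 px.
Subtracting 1 gap of 16 leaves 568 for 2 columns, so d = 284 px.

284 px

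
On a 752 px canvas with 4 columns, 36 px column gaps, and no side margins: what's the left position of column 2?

197 px

4 columns + 3 column gaps: 4c + 3·36 = 752.
4c = 752 − 108 = 644, so c = 161 px.
Before column 2: 1 column + 1 column gap.
Offset = 1·(161 + 36) = 1·197 = 197 px.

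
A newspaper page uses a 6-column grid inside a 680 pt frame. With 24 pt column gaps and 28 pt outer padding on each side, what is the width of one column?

84 pt

Inside the margins: 680 − 56 = 624 pt.
6c + 5·24 = 624 → 6c = 504 → c = 84 pt.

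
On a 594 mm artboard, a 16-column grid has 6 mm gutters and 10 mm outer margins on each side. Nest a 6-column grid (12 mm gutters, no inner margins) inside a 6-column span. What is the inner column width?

25.25 mm

Subtract both margins: 594 − 2·10 = 574 mm.
16 columns + 15 gutters: 16c + 15·6 = 574.
16c = 574 − 90 = 484, so c = 30.25 mm.
Span of 6: 6·30.25 + 5·6 = 181.5 + 30 = 211.5 mm.
6d + 5·12 = 211.5 → 6d = 151.5 → d = 25.25 mm.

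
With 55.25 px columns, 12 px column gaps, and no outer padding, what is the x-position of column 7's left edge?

403.5 px

No margin, so column 7 starts at 6·(column + gutter) = 6·67.25 = 403.5 px.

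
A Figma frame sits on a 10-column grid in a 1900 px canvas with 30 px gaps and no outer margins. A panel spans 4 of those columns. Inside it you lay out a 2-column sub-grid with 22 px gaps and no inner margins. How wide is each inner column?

360 px

Subtracting 9 gaps of 30 leaves 1630 for 10 columns, so c = 163 px.
4 columns plus 3 gaps: 652 + 90 = 742 px.
Subtracting 1 gap of 22 leaves 720 for 2 columns, so d = 360 px.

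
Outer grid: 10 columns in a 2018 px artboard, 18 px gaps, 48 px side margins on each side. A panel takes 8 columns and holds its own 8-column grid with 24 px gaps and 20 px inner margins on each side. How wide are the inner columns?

Take off 96 px of margins, leaving 1922 px.
10 columns + 9 gaps: 10c + 9·18 = 1922.
10c = 1922 − 162 = 1760, so c = 176 px.
Span of 8: 8·176 + 7·18 = 1408 + 126 = 1534 px.
Inner content = 1534 − 2·20 = 1494 px.
8 columns + 7 gaps: 8d + 7·24 = 1494.
8d = 1494 − 168 = 1326, so d = 165.75 px.

165.75 px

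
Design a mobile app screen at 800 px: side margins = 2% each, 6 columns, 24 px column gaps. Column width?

108 px

Each margin = 2% of 800 = 16 px; content = 800 − 2·16 = 768 px.
768 − 5·24 = 648; ÷6 gives c = 108 px.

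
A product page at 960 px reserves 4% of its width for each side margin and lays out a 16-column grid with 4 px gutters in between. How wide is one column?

Margins: 4% × 960 = 38.4 px each, so content = 960 − 76.8 = 883.2 px.
Subtracting 15 gutters of 4 leaves 823.2 for 16 columns, so c = 51.45 px.

51.45 px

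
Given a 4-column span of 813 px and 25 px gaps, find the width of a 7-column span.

4 columns + 3 gaps: 4c + 3·25 = 813.
4c = 813 − 75 = 738, so c = 184.5 px.
7 columns plus 6 gaps: 1291.5 + 150 = 1441.5 px.

1441.5 px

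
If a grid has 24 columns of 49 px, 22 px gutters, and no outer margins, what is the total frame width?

Frame = 24·49 + 23·22 = 1176 + 506 = 1682 px.

1682 px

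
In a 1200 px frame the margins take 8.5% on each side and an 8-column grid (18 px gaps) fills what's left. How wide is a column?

Margins: 8.5% × 1200 = 102 px each, so content = 1200 − 204 = 996 px.
Subtracting 7 gaps of 18 leaves 870 for 8 columns, so c = 108.75 px.

108.75 px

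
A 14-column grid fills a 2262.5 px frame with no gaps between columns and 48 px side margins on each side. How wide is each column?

154.75 px

Subtract both margins: 2262.5 − 2·48 = 2166.5 px.
2166.5 / 14 = 154.75 px per column.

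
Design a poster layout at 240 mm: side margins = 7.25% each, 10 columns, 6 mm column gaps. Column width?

15.12 mm

Margins: 7.25% × 240 = 17.4 mm each, so content = 240 − 34.8 = 205.2 mm.
10 columns + 9 column gaps: 10c + 9·6 = 205.2.
10c = 205.2 − 54 = 151.2, so c = 15.12 mm.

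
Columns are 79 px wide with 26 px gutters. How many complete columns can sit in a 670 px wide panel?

6 columns

Each extra column adds 79 + 26 = 105 px.
(670 + 26) / 105 = 6.63, so 6 columns fit.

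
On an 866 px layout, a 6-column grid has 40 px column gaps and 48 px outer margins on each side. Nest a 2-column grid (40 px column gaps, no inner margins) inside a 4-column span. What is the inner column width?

230 px

Subtract both margins: 866 − 2·48 = 770 px.
6 columns + 5 column gaps: 6c + 5·40 = 770.
6c = 770 − 200 = 570, so c = 95 px.
4 columns plus 3 column gaps: 380 + 120 = 500 px.
2 columns + 1 column gap: 2d + 1·40 = 500.
2d = 500 − 40 = 460, so d = 230 px.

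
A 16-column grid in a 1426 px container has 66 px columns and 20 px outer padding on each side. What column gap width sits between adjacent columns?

Subtract both margins: 1426 − 2·20 = 1386 px.
16 columns take 16·66 = 1056 px; remaining 330 splits into 15 column gaps.
g = 330 / 15 = 22 px.

22 px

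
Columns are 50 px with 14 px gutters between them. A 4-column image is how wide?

242 px

4 columns plus 3 gutters: 200 + 42 = 242 px.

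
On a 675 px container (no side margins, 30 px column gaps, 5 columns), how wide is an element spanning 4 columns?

534 px

5c + 4·30 = 675 → 5c = 555 → c = 111 px.
Span of 4: 4·111 + 3·30 = 444 + 90 = 534 px.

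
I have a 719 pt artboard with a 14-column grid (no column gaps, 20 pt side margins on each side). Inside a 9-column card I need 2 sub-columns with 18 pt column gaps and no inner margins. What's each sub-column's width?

209.25 pt

Subtract both margins: 719 − 2·20 = 679 pt.
679 / 14 = 48.5 pt per column.
9-column span = 9·48.5 = 436.5 pt.
436.5 − 1·18 = 418.5; ÷2 gives d = 209.25 pt.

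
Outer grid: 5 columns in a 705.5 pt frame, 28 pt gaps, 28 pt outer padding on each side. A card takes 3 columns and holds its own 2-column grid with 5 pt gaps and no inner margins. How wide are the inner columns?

186.75 pt

Take off 56 pt of margins, leaving 649.5 pt.
5c + 4·28 = 649.5 → 5c = 537.5 → c = 107.5 pt.
3-column span = 3·107.5 + 2·28 = 378.5 pt.
378.5 − 1·5 = 373.5; ÷2 gives d = 186.75 pt.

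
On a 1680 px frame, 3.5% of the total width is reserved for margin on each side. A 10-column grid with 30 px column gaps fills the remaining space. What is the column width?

1680 × (1 − 2·3.5%) = 1680 × 93% = 1562.4 px for the columns.
Subtracting 9 column gaps of 30 leaves 1292.4 for 10 columns, so c = 129.24 px.

129.24 px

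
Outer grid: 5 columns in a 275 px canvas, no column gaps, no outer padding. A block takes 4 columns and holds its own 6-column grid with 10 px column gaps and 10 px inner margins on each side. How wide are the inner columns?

With no column gaps, each column is 275/5 = 55 px.
4-column span = 4·55 = 220 px.
Inner content = 220 − 2·10 = 200 px.
6d + 5·10 = 200 → 6d = 150 → d = 25 px.

25 px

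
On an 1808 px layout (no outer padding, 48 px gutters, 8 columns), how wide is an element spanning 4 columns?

880 px

8c + 7·48 = 1808 → 8c = 1472 → c = 184 px.
4-column span = 4·184 + 3·48 = 880 px.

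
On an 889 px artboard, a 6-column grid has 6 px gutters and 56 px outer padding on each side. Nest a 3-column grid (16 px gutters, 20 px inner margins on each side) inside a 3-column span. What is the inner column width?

104.5 px

Inside the margins: 889 − 112 = 777 px.
6c + 5·6 = 777 → 6c = 747 → c = 124.5 px.
3-column span = 3·124.5 + 2·6 = 385.5 px.
Inner content = 385.5 − 2·20 = 345.5 px.
3d + 2·16 = 345.5 → 3d = 313.5 → d = 104.5 px.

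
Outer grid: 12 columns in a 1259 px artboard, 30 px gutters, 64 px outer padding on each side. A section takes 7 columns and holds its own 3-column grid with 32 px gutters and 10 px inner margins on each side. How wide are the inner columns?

Subtract both margins: 1259 − 2·64 = 1131 px.
Subtracting 11 gutters of 30 leaves 801 for 12 columns, so c = 66.75 px.
7-column span = 7·66.75 + 6·30 = 647.25 px.
Inner content = 647.25 − 2·10 = 627.25 px.
Subtracting 2 gutters of 32 leaves 563.25 for 3 columns, so d = 187.75 px.

187.75 px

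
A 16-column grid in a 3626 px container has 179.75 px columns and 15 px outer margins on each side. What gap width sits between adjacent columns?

Take off 30 px of margins, leaving 3596 px.
16·179.75 + 15g = 3596 → 15g = 720 → g = 48 px.

48 px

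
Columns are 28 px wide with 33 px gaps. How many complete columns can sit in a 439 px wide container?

k columns need k·28 + (k−1)·33 = k·61 − 33.
k·61 − 33 ≤ 439 → k ≤ 472 / 61 ≈ 7.74, so k = 7.

7 columns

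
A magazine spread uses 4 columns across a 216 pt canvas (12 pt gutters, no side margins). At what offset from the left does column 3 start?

114 pt

Subtracting 3 gutters of 12 leaves 180 for 4 columns, so c = 45 pt.
Each column+gutter stride is 57 pt; with no margin, 2 of them is 114 pt.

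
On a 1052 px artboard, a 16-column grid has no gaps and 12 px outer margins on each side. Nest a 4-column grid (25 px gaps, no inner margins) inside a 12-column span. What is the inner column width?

174 px

Subtract both margins: 1052 − 2·12 = 1028 px.
16c = 1028 → c = 64.25 px.
12-column span = 12·64.25 = 771 px.
4d + 3·25 = 771 → 4d = 696 → d = 174 px.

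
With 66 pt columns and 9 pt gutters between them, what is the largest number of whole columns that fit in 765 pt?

10 columns

10 columns: 10·66 + 9·9 = 741 pt ≤ 765.
11 columns: 816 pt > 765. So 10.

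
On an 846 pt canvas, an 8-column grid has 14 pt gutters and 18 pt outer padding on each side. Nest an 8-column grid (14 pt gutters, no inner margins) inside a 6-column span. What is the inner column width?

63.25 pt

Take off 36 pt of margins, leaving 810 pt.
8 columns + 7 gutters: 8c + 7·14 = 810.
8c = 810 − 98 = 712, so c = 89 pt.
Span of 6: 6·89 + 5·14 = 534 + 70 = 604 pt.
604 − 7·14 = 506; ÷8 gives d = 63.25 pt.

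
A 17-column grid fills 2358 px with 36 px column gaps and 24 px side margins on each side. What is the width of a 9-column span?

1206 px

Subtract both margins: 2358 − 2·24 = 2310 px.
17 columns + 16 column gaps: 17c + 16·36 = 2310.
17c = 2310 − 576 = 1734, so c = 102 px.
9 columns plus 8 column gaps: 918 + 288 = 1206 px.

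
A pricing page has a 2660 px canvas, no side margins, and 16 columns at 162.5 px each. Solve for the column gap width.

Columns use 2600 px, leaving 60 px across 15 column gaps = 4 px each.

4 px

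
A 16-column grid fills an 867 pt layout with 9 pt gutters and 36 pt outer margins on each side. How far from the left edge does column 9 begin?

Inside the margins: 867 − 72 = 795 pt.
16c + 15·9 = 795 → 16c = 660 → c = 41.25 pt.
Before column 9: the margin + 8 columns + 8 gutters.
Offset = 36 + 8·(41.25 + 9) = 36 + 402 = 438 pt.

438 pt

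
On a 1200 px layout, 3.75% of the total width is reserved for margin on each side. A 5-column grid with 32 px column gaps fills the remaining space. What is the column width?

1200 × (1 − 2·3.75%) = 1200 × 92.5% = 1110 px for the columns.
1110 − 4·32 = 982; ÷5 gives c = 196.4 px.

196.4 px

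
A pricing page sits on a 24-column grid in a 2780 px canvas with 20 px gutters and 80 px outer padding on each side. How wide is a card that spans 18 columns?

Content width = 2780 − 2·80 = 2620 px.
2620 − 23·20 = 2160; ÷24 gives c = 90 px.
18-column span = 18·90 + 17·20 = 1960 px.

1960 px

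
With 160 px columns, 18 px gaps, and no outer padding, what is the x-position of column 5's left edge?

712 px

Each column+gutter stride is 178 px; with no margin, 4 of them is 712 px.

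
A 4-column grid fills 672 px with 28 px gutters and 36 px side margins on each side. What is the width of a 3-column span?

Subtract both margins: 672 − 2·36 = 600 px.
4 columns + 3 gutters: 4c + 3·28 = 600.
4c = 600 − 84 = 516, so c = 129 px.
3 columns plus 2 gutters: 387 + 56 = 443 px.

443 px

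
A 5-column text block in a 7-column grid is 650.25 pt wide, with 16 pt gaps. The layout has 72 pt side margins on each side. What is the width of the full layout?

1060.75 pt

5c + 4·16 = 650.25 → 5c = 586.25 → c = 117.25 pt.
Total width: 2·72 + 7·117.25 + 6·16 = 1060.75 pt.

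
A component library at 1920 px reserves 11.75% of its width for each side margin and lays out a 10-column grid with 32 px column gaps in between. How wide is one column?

118.08 px

1920 × (1 − 2·11.75%) = 1920 × 76.5% = 1468.8 px for the columns.
10 columns + 9 column gaps: 10c + 9·32 = 1468.8.
10c = 1468.8 − 288 = 1180.8, so c = 118.08 px.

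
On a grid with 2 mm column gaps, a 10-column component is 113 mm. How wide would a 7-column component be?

78.5 mm

Subtracting 9 column gaps of 2 leaves 95 for 10 columns, so c = 9.5 mm.
7 columns plus 6 column gaps: 66.5 + 12 = 78.5 mm.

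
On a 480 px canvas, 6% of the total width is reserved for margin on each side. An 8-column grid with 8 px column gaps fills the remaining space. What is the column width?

45.8 px

480 × (1 − 2·6%) = 480 × 88% = 422.4 px for the columns.
8c + 7·8 = 422.4 → 8c = 366.4 → c = 45.8 px.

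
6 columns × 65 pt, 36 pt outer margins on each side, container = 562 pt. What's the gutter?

20 pt

Inside the margins: 562 − 72 = 490 pt.
6·65 + 5g = 490 → 5g = 100 → g = 20 pt.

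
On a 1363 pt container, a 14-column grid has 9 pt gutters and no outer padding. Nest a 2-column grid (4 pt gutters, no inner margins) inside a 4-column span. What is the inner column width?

189.5 pt

14 columns + 13 gutters: 14c + 13·9 = 1363.
14c = 1363 − 117 = 1246, so c = 89 pt.
4-column span = 4·89 + 3·9 = 383 pt.
2 columns + 1 gutter: 2d + 1·4 = 383.
2d = 383 − 4 = 379, so d = 189.5 pt.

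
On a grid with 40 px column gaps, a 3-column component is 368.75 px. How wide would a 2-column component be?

3c + 2·40 = 368.75 → 3c = 288.75 → c = 96.25 px.
Span of 2: 2·96.25 + 1·40 = 192.5 + 40 = 232.5 px.

232.5 px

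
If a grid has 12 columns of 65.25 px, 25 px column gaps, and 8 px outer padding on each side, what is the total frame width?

Total width: 2·8 + 12·65.25 + 11·25 = 1074 px.

1074 px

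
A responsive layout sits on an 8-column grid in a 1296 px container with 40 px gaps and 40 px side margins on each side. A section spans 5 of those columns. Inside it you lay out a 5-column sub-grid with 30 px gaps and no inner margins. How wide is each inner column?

125 px

Subtract both margins: 1296 − 2·40 = 1216 px.
8 columns + 7 gaps: 8c + 7·40 = 1216.
8c = 1216 − 280 = 936, so c = 117 px.
5 columns plus 4 gaps: 585 + 160 = 745 px.
5d + 4·30 = 745 → 5d = 625 → d = 125 px.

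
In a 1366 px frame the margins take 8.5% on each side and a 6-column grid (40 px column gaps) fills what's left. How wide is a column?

Margins: 8.5% × 1366 = 116.11 px each, so content = 1366 − 232.22 = 1133.78 px.
Subtracting 5 column gaps of 40 leaves 933.78 for 6 columns, so c = 155.63 px.

155.63 px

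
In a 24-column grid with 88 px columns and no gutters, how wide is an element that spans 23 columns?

With no gutters, 23 columns span 23·88 = 2024 px.

2024 px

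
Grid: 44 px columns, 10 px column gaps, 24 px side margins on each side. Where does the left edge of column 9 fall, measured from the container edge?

Column 9 starts at margin + 8·(column + gutter) = 24 + 8·54 = 456 px.

456 px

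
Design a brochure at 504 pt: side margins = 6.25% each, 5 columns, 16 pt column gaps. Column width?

504 × (1 − 2·6.25%) = 504 × 87.5% = 441 pt for the columns.
441 − 4·16 = 377; ÷5 gives c = 75.4 pt.

75.4 pt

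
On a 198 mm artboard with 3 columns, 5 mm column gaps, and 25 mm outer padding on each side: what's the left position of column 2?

Content = 198 − 2·25 = 148 mm.
148 − 2·5 = 138; ÷3 gives c = 46 mm.
Before column 2: the margin + 1 column + 1 column gap.
Offset = 25 + 1·(46 + 5) = 25 + 51 = 76 mm.

76 mm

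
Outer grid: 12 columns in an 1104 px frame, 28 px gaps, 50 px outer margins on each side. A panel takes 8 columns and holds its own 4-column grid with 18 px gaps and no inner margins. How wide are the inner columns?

151.5 px

Take off 100 px of margins, leaving 1004 px.
12c + 11·28 = 1004 → 12c = 696 → c = 58 px.
8 columns plus 7 gaps: 464 + 196 = 660 px.
Subtracting 3 gaps of 18 leaves 606 for 4 columns, so d = 151.5 px.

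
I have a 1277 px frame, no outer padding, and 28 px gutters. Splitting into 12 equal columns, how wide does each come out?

12c + 11·28 = 1277 → 12c = 969 → c = 80.75 px.

80.75 px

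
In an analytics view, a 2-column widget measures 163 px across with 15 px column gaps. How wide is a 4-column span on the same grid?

341 px

2 columns + 1 column gap: 2c + 1·15 = 163.
2c = 163 − 15 = 148, so c = 74 px.
Span of 4: 4·74 + 3·15 = 296 + 45 = 341 px.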